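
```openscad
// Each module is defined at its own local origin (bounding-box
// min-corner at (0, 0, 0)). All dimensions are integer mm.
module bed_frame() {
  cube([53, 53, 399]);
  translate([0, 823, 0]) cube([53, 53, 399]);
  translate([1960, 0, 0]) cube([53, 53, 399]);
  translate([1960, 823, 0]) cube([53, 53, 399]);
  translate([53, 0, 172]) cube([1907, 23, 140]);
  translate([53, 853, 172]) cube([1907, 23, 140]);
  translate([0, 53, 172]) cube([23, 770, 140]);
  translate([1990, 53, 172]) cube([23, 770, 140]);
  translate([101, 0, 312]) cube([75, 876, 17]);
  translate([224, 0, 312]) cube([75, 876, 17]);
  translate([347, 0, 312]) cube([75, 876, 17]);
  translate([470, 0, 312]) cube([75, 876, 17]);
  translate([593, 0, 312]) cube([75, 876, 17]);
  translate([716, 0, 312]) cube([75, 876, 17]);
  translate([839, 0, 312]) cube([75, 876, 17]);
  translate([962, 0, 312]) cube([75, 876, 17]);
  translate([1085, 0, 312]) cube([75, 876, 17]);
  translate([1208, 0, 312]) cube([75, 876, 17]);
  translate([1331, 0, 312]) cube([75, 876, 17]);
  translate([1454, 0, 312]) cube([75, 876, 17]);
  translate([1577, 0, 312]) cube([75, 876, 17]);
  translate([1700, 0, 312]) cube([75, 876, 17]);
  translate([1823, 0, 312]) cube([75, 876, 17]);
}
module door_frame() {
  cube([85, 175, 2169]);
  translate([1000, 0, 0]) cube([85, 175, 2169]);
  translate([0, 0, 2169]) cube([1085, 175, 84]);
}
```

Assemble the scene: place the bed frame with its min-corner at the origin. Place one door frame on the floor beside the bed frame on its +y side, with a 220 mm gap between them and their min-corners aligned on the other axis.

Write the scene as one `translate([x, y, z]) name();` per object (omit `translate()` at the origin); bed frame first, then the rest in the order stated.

bed_frame();
translate([0, 1096, 0]) door_frame();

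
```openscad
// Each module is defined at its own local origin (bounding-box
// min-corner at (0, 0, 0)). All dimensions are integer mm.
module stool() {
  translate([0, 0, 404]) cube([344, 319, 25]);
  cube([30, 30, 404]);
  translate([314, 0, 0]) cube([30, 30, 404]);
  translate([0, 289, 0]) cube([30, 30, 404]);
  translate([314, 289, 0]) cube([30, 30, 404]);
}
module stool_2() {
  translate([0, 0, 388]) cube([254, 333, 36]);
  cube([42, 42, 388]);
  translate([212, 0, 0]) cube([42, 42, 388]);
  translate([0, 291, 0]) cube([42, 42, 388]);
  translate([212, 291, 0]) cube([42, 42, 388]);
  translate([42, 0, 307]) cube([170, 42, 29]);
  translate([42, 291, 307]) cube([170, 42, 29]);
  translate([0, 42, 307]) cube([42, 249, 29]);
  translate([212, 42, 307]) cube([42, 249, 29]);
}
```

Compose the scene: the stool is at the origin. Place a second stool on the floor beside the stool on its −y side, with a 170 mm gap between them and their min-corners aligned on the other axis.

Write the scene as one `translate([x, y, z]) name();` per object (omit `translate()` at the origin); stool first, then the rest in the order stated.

stool();
translate([0, -503, 0]) stool_2();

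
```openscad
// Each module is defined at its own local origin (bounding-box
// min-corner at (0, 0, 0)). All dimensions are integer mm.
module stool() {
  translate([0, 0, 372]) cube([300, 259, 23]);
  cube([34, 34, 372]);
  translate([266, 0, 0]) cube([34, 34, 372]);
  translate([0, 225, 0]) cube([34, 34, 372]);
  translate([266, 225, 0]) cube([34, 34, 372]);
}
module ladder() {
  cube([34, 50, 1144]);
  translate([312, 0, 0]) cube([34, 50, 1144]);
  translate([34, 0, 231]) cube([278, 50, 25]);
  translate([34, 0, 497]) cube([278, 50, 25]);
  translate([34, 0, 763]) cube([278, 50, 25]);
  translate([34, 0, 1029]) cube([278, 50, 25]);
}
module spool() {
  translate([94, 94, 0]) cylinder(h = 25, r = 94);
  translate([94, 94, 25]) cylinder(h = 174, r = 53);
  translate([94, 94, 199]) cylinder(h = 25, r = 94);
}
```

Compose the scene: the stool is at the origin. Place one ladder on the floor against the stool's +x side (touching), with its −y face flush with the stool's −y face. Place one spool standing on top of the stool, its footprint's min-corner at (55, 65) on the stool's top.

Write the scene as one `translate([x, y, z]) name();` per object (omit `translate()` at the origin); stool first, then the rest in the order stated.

stool();
translate([300, 0, 0]) ladder();
translate([55, 65, 395]) spool();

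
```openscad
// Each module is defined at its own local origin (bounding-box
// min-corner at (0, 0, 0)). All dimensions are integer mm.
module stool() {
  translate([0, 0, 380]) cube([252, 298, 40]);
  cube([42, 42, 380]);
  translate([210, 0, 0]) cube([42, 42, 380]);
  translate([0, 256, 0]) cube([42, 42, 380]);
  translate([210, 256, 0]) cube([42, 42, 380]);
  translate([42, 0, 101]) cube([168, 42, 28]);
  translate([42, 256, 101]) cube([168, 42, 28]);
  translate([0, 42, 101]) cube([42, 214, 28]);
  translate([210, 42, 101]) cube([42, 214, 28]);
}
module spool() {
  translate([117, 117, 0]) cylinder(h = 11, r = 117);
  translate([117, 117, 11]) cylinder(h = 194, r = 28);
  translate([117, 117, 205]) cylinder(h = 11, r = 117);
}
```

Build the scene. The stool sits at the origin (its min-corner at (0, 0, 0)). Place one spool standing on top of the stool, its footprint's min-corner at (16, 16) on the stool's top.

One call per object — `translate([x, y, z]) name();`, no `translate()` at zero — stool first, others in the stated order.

stool();
translate([16, 16, 420]) spool();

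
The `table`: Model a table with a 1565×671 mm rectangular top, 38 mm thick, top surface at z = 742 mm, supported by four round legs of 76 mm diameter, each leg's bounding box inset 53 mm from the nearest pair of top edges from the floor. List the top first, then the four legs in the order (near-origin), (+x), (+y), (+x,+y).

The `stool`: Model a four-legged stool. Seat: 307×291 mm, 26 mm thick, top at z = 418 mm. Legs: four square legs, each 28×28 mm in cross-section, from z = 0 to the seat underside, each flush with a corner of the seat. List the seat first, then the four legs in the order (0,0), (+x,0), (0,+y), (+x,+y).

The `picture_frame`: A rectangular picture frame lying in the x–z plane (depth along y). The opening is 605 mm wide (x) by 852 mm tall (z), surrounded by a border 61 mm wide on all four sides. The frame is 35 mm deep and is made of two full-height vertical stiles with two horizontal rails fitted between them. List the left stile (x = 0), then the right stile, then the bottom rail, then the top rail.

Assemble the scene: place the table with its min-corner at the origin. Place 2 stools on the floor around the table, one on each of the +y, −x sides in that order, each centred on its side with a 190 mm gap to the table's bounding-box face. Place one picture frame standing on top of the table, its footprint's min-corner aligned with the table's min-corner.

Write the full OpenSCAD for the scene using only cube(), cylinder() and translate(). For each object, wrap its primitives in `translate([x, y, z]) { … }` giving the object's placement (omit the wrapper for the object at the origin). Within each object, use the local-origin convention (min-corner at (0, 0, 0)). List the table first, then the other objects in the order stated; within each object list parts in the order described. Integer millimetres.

translate([0, 0, 704]) cube([1565, 671, 38]);
translate([91, 91, 0]) cylinder(h = 704, r = 38);
translate([1474, 91, 0]) cylinder(h = 704, r = 38);
translate([91, 580, 0]) cylinder(h = 704, r = 38);
translate([1474, 580, 0]) cylinder(h = 704, r = 38);
translate([629, 861, 0]) {
  translate([0, 0, 392]) cube([307, 291, 26]);
  cube([28, 28, 392]);
  translate([279, 0, 0]) cube([28, 28, 392]);
  translate([0, 263, 0]) cube([28, 28, 392]);
  translate([279, 263, 0]) cube([28, 28, 392]);
}
translate([-497, 190, 0]) {
  translate([0, 0, 392]) cube([307, 291, 26]);
  cube([28, 28, 392]);
  translate([279, 0, 0]) cube([28, 28, 392]);
  translate([0, 263, 0]) cube([28, 28, 392]);
  translate([279, 263, 0]) cube([28, 28, 392]);
}
translate([0, 0, 742]) {
  cube([61, 35, 974]);
  translate([666, 0, 0]) cube([61, 35, 974]);
  translate([61, 0, 0]) cube([605, 35, 61]);
  translate([61, 0, 913]) cube([605, 35, 61]);
}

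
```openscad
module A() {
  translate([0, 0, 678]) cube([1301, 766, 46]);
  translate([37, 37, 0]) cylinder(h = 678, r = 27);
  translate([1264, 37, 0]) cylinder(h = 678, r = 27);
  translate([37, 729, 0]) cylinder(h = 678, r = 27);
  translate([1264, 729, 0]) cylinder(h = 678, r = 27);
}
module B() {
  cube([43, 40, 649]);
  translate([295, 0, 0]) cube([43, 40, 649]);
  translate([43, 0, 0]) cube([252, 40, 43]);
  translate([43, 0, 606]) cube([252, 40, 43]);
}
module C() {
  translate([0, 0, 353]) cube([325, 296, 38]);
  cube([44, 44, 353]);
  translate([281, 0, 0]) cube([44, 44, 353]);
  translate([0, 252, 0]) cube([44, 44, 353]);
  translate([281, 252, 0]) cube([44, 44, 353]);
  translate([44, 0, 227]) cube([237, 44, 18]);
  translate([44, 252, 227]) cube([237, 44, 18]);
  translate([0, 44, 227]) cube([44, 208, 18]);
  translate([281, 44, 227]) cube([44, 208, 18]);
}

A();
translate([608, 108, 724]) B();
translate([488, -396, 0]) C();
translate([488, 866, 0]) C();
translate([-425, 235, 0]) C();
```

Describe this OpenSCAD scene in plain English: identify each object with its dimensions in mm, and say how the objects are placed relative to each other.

A is a table: top 1301 mm (x) × 766 mm (y), 46 mm thick, upper face at z = 724 mm, on four round legs of 54 mm diameter, each leg's bounding box inset 10 mm from the nearest pair of top edges, running from z = 0 to the bottom of the top.

B is a rectangular picture frame lying in the x–z plane (depth along y). The opening is 252 mm wide (x) by 563 mm tall (z), surrounded by a border 43 mm wide on all four sides. The frame is 40 mm deep and is made of two full-height vertical stiles with two horizontal rails fitted between them.

C is a simple wooden stool: a rectangular seat 325 mm (x) by 296 mm (y), 38 mm thick, top face at z = 391 mm, on four square legs, each 44×44 mm in cross-section. The legs rest on z = 0, each flush with a corner of the seat. Four stretchers, 44 mm wide and 18 mm tall, connect adjacent legs with their undersides at z = 227 mm, each running between the inner faces of the legs it joins and aligned with the legs' outer faces on the other axis.

The picture frame is on top of the table. Three stools sit around the table at the −y, +y, −x sides.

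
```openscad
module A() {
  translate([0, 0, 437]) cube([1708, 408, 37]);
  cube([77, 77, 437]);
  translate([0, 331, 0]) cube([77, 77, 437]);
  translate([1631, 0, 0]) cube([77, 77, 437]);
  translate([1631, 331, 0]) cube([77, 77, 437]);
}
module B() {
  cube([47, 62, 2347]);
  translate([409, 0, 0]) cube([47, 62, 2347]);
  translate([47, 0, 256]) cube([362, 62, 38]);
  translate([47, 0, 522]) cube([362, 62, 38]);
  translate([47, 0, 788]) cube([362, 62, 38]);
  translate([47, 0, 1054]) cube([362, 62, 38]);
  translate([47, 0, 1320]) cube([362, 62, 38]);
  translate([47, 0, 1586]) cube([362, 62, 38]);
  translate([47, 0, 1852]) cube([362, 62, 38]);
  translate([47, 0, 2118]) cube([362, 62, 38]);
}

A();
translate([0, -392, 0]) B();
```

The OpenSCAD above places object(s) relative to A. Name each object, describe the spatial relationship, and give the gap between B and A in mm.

A is a bench. B is a ladder. The ladder is on the floor beside the bench on its −y side. The gap between the ladder and the bench is 330 mm.

The ladder's nearest face is 330 mm from the bench's −y face.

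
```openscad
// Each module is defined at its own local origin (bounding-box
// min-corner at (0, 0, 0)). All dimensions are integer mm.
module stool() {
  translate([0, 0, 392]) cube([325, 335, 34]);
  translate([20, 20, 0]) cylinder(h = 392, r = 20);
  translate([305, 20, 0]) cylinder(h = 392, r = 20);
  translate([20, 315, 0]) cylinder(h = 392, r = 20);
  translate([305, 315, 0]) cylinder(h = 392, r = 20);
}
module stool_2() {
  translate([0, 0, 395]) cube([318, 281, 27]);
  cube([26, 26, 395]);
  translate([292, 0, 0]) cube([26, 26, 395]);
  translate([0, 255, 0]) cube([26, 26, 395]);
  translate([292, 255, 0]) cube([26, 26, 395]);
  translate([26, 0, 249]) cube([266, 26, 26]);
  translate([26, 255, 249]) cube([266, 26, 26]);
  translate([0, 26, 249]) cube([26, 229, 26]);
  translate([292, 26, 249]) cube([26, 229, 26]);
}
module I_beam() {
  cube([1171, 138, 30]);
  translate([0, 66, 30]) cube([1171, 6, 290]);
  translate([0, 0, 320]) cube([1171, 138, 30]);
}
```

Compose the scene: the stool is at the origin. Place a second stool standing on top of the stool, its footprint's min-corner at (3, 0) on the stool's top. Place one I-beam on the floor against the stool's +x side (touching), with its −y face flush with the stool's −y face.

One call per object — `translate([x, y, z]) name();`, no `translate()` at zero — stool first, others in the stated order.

stool();
translate([3, 0, 426]) stool_2();
translate([325, 0, 0]) I_beam();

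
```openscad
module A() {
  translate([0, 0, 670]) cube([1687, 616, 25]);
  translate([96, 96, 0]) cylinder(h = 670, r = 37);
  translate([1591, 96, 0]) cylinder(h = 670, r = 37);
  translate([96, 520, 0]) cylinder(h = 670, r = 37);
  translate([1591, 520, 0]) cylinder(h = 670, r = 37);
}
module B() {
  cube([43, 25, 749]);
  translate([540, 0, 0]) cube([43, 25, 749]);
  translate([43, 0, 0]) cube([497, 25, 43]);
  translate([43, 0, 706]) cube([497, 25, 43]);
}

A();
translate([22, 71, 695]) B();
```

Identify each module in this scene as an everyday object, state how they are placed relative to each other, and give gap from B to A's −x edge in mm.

The picture frame's min-x is at 22; the table's min-x is 0; gap = 22 mm.

A is a table. B is a picture frame. The picture frame is on top of the table. The gap from the picture frame to the table's −x edge is 22 mm.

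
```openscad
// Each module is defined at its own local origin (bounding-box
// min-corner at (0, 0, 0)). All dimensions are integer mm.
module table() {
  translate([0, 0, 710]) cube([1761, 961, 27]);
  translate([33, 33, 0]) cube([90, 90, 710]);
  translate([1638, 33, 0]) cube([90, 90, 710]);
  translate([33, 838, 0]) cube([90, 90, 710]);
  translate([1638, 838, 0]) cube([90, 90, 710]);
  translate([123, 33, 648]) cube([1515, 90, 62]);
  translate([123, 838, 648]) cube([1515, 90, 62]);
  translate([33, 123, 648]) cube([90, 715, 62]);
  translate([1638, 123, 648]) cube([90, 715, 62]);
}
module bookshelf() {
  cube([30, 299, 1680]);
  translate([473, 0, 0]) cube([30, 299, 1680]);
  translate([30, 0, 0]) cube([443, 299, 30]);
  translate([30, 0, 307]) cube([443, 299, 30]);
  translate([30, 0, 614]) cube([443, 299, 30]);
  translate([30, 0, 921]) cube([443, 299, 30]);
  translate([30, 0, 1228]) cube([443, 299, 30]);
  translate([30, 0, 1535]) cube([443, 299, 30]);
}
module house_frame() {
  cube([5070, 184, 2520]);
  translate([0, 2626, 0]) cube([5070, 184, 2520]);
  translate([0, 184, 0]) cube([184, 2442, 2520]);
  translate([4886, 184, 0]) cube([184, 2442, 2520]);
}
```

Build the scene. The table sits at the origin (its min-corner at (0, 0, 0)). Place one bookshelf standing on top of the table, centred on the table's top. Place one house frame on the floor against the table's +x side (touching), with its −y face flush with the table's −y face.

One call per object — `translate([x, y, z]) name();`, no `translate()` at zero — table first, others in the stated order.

table();
translate([629, 331, 737]) bookshelf();
translate([1761, 0, 0]) house_frame();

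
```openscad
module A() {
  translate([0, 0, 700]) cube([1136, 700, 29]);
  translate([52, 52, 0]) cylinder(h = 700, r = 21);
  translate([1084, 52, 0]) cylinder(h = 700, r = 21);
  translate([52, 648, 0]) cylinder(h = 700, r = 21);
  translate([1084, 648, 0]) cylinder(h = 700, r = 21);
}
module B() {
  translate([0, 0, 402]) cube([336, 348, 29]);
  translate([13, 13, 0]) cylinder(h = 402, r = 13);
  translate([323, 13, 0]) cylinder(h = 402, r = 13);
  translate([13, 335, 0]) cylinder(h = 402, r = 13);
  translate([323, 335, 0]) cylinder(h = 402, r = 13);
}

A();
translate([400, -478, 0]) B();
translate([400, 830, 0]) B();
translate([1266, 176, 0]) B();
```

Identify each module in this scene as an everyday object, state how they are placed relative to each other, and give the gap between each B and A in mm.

A is a table. B is a stool. Three stools sit around the table at the −y, +y, +x sides. The gap between each stool and the table is 130 mm.

Each stool's nearest face is 130 mm from the table's bounding box.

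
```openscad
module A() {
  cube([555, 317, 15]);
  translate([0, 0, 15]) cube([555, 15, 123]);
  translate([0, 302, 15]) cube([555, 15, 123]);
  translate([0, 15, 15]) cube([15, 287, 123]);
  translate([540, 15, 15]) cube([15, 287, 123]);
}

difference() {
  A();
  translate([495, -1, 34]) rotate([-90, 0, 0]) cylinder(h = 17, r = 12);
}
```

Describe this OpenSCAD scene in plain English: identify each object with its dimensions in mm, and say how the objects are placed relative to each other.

A is an open-topped rectangular box: outside dimensions 555×317×138 mm, with a uniform wall and base thickness of 15 mm. The base is a full 555×317 slab on the floor; four walls sit on top of the base. The front and back walls (the −y and +y sides) span the full width; the two side walls fit between them.

The open box has a circular hole of radius 12 mm through its front wall, centred at (x = 495, z = 34).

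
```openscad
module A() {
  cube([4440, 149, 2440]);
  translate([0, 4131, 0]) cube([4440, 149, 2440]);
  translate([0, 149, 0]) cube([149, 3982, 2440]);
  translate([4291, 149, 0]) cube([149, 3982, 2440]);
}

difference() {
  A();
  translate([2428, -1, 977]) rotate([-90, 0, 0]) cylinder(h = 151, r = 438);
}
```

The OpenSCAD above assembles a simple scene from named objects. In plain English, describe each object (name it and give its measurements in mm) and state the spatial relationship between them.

A is a box-shaped house frame (walls only): outside footprint 4440×4280 mm, wall height 2440 mm, wall thickness 149 mm. The two y-facing walls run the full x-width; the two x-facing walls fit between the inner faces of the y-facing walls.

The house frame has a circular hole of radius 438 mm through its front wall, centred at (x = 2428, z = 977).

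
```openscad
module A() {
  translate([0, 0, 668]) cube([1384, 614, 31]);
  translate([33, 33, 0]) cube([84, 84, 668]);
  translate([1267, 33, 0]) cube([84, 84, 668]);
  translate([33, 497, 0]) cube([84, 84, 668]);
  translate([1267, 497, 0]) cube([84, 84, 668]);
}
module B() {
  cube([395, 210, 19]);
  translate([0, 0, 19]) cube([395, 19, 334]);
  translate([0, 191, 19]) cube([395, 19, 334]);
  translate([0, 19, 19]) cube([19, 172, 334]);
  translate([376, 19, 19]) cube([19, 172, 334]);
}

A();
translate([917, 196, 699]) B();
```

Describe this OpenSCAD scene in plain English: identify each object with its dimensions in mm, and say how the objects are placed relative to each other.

A is a rectangular dining table. The top is 1384×614×31 mm with its upper surface at z = 699 mm. It stands on four 84×84 mm square legs, each inset 33 mm from the nearest pair of top edges, running from the floor to the underside of the top.

B is an open storage box with external size 395×210×353 mm and wall thickness 19 mm (the base is also 19 mm thick). The base covers the whole footprint; the four walls stand on the base, with the y-facing walls full-width and the x-facing walls fitting between their inner faces.

The open box is on top of the table.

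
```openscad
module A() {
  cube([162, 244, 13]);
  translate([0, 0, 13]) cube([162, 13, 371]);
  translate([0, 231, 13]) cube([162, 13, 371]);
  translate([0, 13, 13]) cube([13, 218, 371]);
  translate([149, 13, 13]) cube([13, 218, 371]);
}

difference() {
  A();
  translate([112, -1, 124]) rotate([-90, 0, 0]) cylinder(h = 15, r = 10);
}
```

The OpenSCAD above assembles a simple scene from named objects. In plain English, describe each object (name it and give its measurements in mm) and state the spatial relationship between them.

A is an open-topped rectangular box: outside dimensions 162×244×384 mm, with a uniform wall and base thickness of 13 mm. The base is a full 162×244 slab on the floor; four walls sit on top of the base. The front and back walls (the −y and +y sides) span the full width; the two side walls fit between them.

The open box has a circular hole of radius 10 mm through its front wall, centred at (x = 112, z = 124).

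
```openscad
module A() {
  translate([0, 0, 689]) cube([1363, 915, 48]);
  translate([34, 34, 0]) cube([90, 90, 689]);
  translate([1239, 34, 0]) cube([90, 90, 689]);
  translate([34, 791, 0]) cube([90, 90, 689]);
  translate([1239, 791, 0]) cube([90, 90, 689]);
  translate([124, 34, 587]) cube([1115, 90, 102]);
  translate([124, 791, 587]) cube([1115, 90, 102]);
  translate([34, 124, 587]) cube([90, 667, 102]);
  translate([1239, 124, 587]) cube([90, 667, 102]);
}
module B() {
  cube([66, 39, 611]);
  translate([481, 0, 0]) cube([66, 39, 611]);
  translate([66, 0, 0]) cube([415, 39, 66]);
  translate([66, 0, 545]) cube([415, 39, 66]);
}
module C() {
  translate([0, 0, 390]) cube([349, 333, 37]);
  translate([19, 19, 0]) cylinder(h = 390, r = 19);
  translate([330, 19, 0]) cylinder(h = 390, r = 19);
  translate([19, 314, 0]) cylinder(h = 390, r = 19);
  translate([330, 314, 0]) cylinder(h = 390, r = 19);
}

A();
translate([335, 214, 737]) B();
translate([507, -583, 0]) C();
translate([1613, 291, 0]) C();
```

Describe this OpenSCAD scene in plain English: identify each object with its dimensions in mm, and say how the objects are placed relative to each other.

A is a table with a 1363×915 mm rectangular top, 48 mm thick, top surface at z = 737 mm, supported by four 90×90 mm square legs, each inset 34 mm from the nearest pair of top edges, running from the floor. Four apron rails, 90 mm thick and 102 mm tall, run between adjacent legs with their top edges flush with the underside of the top and their outer faces flush with the legs' outer faces.

B is a rectangular picture frame lying in the x–z plane (depth along y). The opening is 415 mm wide (x) by 479 mm tall (z), surrounded by a border 66 mm wide on all four sides. The frame is 39 mm deep and is made of two full-height vertical stiles with two horizontal rails fitted between them.

C is a simple wooden stool: a rectangular seat 349 mm (x) by 333 mm (y), 37 mm thick, top face at z = 427 mm, on four round legs, each 38 mm in diameter. The legs rest on z = 0, each leg's axis is inset half a diameter from the nearest pair of seat edges (so the leg's bounding box is flush with the corner).

The picture frame is on top of the table. Two stools sit around the table at the −y, +x sides.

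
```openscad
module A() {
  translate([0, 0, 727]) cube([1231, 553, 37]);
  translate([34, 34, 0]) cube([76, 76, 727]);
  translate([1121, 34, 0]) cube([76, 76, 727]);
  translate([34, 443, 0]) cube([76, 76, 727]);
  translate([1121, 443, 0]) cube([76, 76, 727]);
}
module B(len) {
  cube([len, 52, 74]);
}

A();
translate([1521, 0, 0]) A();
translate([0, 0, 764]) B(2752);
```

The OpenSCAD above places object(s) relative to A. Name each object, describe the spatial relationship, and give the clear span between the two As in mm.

Second table starts at x = 1521; first ends at x = 1231; clear span = 1521 − 1231 = 290 mm.

A is a table. B is a beam. A beam spans the tops of two tables. The clear span between the two tables is 290 mm.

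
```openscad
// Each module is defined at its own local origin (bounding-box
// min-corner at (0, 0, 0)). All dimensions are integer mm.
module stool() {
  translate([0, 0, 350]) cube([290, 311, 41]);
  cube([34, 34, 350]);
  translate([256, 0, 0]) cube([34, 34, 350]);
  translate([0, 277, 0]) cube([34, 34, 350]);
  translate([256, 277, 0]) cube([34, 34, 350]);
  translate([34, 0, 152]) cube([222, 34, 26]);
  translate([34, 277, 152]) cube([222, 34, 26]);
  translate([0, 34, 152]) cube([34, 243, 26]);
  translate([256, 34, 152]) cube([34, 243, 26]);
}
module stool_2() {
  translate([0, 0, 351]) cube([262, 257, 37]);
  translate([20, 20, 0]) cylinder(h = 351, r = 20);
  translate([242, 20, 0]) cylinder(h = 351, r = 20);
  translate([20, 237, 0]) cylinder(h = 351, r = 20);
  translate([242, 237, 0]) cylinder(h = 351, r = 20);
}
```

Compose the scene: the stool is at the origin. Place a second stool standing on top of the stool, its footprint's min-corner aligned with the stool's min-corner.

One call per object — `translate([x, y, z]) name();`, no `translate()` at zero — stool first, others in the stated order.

stool();
translate([0, 0, 391]) stool_2();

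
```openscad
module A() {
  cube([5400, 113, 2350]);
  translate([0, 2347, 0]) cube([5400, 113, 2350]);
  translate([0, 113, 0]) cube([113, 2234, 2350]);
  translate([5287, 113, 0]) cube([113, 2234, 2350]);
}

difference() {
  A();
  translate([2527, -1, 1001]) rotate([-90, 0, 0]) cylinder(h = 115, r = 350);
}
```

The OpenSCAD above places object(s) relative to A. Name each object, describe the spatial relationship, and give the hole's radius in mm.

A is a house frame. The house frame has a circular hole through its front wall. The hole's radius is 350 mm.

The subtracted cylinder has r = 350 mm.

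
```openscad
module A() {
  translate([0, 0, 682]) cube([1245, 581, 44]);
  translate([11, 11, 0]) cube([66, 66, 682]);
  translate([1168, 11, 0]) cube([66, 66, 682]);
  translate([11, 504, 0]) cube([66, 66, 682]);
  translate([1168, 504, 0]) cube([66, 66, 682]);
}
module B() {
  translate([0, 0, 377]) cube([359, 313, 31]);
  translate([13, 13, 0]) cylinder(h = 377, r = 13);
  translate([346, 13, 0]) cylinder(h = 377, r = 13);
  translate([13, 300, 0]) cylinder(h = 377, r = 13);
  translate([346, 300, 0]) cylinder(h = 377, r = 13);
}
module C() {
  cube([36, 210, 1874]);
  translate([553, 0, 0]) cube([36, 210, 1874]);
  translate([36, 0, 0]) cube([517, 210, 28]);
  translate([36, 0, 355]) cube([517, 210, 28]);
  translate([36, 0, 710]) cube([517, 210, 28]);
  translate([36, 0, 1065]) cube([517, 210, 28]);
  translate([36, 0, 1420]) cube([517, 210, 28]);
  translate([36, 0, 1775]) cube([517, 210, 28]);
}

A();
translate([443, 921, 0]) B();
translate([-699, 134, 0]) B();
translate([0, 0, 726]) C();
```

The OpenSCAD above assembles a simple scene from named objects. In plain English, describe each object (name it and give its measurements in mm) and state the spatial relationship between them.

A is a table with a 1245×581 mm rectangular top, 44 mm thick, top surface at z = 726 mm, supported by four 66×66 mm square legs, each inset 11 mm from the nearest pair of top edges, running from the floor.

B is a four-legged stool. The seat is a 359×313×31 mm slab whose top surface is at z = 408 mm; four round legs, each 26 mm in diameter, run from the floor (z = 0) to the underside of the seat, each leg's axis is inset half a diameter from the nearest pair of seat edges (so the leg's bounding box is flush with the corner).

C is an open bookshelf. Two side panels, each 36 mm thick, 210 mm deep and 1874 mm tall, stand 589 mm apart (outside-to-outside). Between them sit 6 shelves, each 28 mm thick and 210 mm deep, spanning the full gap between the sides. The bottom shelf rests on the floor (its underside at z = 0) and the clear gap between one shelf's top and the next shelf's underside is 327 mm.

Two stools sit around the table at the +y, −x sides. The bookshelf is on top of the table.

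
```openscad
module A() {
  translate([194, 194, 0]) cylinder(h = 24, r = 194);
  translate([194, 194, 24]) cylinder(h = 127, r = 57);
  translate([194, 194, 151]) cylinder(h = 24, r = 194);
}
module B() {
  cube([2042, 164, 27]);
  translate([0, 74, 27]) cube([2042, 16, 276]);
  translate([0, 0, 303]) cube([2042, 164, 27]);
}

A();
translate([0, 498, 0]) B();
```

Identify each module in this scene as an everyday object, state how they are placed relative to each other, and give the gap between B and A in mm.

The I-beam's nearest face is 110 mm from the spool's +y face.

A is a spool. B is an I-beam. The I-beam is on the floor beside the spool on its +y side. The gap between the I-beam and the spool is 110 mm.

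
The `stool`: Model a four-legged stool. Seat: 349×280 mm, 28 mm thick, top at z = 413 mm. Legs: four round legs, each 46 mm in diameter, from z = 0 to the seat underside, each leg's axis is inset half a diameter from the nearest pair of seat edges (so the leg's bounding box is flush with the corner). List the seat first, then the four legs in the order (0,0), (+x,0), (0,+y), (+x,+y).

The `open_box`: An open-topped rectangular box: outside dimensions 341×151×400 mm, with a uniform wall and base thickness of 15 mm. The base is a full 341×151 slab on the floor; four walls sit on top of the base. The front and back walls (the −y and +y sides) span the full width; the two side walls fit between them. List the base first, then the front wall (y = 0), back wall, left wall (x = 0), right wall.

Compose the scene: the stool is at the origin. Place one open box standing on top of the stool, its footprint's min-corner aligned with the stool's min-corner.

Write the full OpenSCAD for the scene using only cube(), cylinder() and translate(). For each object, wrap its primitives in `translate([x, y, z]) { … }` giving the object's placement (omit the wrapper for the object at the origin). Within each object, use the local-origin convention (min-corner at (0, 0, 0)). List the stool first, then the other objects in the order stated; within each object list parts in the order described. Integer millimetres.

translate([0, 0, 385]) cube([349, 280, 28]);
translate([23, 23, 0]) cylinder(h = 385, r = 23);
translate([326, 23, 0]) cylinder(h = 385, r = 23);
translate([23, 257, 0]) cylinder(h = 385, r = 23);
translate([326, 257, 0]) cylinder(h = 385, r = 23);
translate([0, 0, 413]) {
  cube([341, 151, 15]);
  translate([0, 0, 15]) cube([341, 15, 385]);
  translate([0, 136, 15]) cube([341, 15, 385]);
  translate([0, 15, 15]) cube([15, 121, 385]);
  translate([326, 15, 15]) cube([15, 121, 385]);
}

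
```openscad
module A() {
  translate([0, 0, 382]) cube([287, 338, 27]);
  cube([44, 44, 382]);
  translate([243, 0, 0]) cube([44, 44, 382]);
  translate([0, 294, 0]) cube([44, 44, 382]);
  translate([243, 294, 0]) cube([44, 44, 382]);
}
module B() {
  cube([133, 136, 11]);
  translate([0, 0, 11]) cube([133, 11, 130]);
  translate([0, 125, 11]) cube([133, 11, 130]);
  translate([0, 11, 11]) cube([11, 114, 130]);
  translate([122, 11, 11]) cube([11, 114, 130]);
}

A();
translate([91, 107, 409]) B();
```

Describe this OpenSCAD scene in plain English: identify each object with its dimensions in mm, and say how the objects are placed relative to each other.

A is a four-legged stool. The seat is 287×338 mm, 27 mm thick, top at z = 409 mm. It stands on four square legs, each 44×44 mm in cross-section, from z = 0 to the seat underside, each flush with a corner of the seat.

B is an open storage box with external size 133×136×141 mm and wall thickness 11 mm (the base is also 11 mm thick). The base covers the whole footprint; the four walls stand on the base, with the y-facing walls full-width and the x-facing walls fitting between their inner faces.

The open box is on top of the stool.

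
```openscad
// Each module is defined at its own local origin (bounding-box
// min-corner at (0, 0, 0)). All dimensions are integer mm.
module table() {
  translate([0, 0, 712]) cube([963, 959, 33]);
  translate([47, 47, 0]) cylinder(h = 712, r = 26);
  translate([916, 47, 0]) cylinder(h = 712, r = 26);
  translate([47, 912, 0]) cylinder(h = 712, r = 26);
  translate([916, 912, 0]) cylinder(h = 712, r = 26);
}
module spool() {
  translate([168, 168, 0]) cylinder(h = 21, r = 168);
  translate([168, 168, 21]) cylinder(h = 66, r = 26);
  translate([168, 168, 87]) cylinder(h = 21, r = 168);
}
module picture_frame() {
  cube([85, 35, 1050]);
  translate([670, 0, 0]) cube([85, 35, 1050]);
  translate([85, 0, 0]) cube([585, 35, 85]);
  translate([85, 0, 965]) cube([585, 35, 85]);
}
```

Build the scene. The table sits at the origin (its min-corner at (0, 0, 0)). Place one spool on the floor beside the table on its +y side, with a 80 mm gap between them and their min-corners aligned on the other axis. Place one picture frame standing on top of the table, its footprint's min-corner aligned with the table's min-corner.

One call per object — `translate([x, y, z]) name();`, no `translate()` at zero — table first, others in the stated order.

table();
translate([0, 1039, 0]) spool();
translate([0, 0, 745]) picture_frame();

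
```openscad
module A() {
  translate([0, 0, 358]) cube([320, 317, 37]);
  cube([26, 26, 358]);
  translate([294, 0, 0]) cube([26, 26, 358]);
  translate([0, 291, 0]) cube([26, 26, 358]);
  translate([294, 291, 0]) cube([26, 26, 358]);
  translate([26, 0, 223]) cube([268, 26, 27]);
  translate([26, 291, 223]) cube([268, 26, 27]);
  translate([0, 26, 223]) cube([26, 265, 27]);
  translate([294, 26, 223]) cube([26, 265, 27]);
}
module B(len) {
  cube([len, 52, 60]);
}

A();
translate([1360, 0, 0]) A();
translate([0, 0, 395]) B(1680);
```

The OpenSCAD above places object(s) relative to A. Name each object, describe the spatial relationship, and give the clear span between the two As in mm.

Second stool starts at x = 1360; first ends at x = 320; clear span = 1360 − 320 = 1040 mm.

A is a stool. B is a beam. A beam spans the tops of two stools. The clear span between the two stools is 1040 mm.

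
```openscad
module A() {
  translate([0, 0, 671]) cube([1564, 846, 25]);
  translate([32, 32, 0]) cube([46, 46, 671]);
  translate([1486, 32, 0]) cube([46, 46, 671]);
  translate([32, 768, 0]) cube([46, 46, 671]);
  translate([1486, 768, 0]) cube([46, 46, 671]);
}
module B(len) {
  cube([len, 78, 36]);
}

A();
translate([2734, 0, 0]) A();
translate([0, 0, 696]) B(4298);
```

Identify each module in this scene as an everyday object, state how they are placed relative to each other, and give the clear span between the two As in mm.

Second table starts at x = 2734; first ends at x = 1564; clear span = 2734 − 1564 = 1170 mm.

A is a table. B is a beam. A beam spans the tops of two tables. The clear span between the two tables is 1170 mm.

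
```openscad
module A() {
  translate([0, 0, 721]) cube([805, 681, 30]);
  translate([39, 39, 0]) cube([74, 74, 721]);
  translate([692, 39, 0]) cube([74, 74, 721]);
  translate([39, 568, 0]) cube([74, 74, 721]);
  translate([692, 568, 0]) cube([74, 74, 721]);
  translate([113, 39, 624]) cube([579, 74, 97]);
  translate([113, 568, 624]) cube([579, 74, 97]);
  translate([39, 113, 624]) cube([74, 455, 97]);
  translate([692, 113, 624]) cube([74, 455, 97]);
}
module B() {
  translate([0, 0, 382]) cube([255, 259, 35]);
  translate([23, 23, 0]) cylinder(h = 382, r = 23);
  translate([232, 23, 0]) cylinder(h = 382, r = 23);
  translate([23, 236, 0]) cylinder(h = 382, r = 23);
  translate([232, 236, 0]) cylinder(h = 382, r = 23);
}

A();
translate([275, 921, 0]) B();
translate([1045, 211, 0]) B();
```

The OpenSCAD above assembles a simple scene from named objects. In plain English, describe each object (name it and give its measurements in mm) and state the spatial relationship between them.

A is a table with a 805×681 mm rectangular top, 30 mm thick, top surface at z = 751 mm, supported by four 74×74 mm square legs, each inset 39 mm from the nearest pair of top edges, running from the floor. Four apron rails, 74 mm thick and 97 mm tall, run between adjacent legs with their top edges flush with the underside of the top and their outer faces flush with the legs' outer faces.

B is a simple wooden stool: a rectangular seat 255 mm (x) by 259 mm (y), 35 mm thick, top face at z = 417 mm, on four round legs, each 46 mm in diameter. The legs rest on z = 0, each leg's axis is inset half a diameter from the nearest pair of seat edges (so the leg's bounding box is flush with the corner).

Two stools sit around the table at the +y, +x sides.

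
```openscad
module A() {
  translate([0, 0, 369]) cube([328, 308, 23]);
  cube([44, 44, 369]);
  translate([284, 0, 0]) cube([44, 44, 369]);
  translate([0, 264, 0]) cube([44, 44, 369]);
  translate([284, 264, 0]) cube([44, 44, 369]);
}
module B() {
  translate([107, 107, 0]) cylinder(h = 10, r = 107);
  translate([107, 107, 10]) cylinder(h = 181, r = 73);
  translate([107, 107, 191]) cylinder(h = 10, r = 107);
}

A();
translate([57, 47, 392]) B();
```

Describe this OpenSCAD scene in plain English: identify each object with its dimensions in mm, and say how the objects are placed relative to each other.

A is a four-legged stool. The seat is a 328×308×23 mm slab whose top surface is at z = 392 mm; four square legs, each 44×44 mm in cross-section, run from the floor (z = 0) to the underside of the seat, each flush with a corner of the seat.

B is a spool: two coaxial disc flanges of radius 107 mm and thickness 10 mm, joined by a core cylinder of radius 73 mm and height 181 mm. The lower flange rests on z = 0 and the three cylinders share a vertical axis.

The spool is on top of the stool, centred.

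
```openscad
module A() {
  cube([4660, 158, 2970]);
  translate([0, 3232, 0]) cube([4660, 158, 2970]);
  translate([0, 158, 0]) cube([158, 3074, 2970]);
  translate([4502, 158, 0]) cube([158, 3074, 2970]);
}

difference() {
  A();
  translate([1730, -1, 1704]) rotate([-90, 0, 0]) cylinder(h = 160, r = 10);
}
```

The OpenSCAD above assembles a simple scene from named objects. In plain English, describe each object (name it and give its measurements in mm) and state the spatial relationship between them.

A is a box-shaped house frame (walls only): outside footprint 4660×3390 mm, wall height 2970 mm, wall thickness 158 mm. The two y-facing walls run the full x-width; the two x-facing walls fit between the inner faces of the y-facing walls.

The house frame has a circular hole of radius 10 mm through its front wall, centred at (x = 1730, z = 1704).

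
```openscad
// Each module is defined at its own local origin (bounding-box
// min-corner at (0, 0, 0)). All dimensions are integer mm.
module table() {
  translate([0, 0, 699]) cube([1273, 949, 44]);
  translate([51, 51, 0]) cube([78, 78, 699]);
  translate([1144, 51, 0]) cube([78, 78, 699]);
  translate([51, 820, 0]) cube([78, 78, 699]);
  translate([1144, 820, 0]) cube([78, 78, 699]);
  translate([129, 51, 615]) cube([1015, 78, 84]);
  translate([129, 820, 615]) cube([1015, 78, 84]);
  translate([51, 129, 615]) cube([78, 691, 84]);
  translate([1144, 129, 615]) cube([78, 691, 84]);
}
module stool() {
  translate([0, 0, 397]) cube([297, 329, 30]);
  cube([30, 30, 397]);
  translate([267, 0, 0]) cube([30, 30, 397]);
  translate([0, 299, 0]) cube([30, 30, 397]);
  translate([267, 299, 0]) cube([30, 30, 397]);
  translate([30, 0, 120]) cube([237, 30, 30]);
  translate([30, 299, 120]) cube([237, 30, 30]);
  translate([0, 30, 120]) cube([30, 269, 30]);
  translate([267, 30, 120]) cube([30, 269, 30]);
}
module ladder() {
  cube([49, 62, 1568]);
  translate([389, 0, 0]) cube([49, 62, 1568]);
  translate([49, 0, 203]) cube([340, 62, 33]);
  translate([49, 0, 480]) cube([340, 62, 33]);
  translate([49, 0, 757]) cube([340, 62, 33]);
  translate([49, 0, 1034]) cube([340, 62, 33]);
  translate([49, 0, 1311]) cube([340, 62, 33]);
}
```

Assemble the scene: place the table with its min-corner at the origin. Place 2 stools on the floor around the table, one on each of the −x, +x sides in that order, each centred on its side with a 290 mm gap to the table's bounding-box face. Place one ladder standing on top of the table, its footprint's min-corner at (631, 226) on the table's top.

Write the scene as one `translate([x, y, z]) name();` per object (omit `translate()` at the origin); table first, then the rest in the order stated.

table();
translate([-587, 310, 0]) stool();
translate([1563, 310, 0]) stool();
translate([631, 226, 743]) ladder();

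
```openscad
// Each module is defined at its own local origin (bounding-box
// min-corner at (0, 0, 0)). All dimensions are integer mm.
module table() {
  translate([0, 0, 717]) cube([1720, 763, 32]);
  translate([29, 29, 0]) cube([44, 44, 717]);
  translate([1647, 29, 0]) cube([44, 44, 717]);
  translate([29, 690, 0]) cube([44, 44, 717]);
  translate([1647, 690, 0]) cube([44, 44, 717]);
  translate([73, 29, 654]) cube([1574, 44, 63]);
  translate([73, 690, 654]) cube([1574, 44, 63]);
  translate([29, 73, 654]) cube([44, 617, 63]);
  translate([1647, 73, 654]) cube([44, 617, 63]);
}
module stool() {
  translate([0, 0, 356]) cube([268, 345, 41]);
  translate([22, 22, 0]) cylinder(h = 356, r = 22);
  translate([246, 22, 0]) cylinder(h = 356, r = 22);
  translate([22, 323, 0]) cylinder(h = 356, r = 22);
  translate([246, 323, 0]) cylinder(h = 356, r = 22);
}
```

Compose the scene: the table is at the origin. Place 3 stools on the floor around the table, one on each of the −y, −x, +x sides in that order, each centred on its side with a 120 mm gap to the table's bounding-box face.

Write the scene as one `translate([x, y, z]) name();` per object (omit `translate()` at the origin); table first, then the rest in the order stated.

table();
translate([726, -465, 0]) stool();
translate([-388, 209, 0]) stool();
translate([1840, 209, 0]) stool();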